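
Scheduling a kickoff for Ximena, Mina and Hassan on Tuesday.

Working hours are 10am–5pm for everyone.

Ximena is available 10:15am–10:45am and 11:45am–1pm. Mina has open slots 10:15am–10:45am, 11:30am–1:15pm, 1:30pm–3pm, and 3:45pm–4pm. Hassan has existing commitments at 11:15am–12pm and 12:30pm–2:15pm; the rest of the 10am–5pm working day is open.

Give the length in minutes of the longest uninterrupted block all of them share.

Hassan free within 10:00–17:00: 10:00–11:15, 12:00–12:30, 14:15–17:00.
Ximena ∩ Mina: 10:15–10:45, 11:45–13:00.
Ximena ∩ Mina ∩ Hassan: 10:15–10:45, 12:00–12:30.
Common window lengths: 30, 30 min; longest is 30.

30 minutes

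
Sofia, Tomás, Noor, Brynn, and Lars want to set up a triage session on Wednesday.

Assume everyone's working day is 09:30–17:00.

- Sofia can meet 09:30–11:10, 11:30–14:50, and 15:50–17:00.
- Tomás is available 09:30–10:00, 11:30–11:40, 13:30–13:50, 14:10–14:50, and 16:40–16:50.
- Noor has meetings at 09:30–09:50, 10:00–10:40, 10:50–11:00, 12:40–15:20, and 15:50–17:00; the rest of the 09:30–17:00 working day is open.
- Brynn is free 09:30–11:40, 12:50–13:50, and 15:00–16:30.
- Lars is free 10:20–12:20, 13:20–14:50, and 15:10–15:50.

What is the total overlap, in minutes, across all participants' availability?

10 minutes

Noor free within 09:30–17:00: 09:50–10:00, 10:40–10:50, 11:00–12:40, 15:20–15:50.
Sofia ∩ Tomás: 09:30–10:00, 11:30–11:40, 13:30–13:50, 14:10–14:50, 16:40–16:50.
Sofia ∩ Tomás ∩ Noor: 09:50–10:00, 11:30–11:40.
Sofia ∩ Tomás ∩ Noor ∩ Brynn: 09:50–10:00, 11:30–11:40.
Sofia ∩ Tomás ∩ Noor ∩ Brynn ∩ Lars: 11:30–11:40.
Total common minutes: 10.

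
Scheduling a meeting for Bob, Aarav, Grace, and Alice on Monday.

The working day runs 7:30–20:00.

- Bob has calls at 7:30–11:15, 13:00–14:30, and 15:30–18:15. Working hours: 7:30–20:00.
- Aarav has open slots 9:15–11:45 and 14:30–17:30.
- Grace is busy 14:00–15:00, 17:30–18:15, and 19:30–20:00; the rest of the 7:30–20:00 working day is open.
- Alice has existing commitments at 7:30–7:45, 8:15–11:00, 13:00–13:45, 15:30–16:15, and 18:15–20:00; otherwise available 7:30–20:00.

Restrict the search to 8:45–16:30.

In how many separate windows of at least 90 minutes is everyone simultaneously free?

0

Bob free within 07:30–20:00: 11:15–13:00, 14:30–15:30, 18:15–20:00.
Grace free within 07:30–20:00: 07:30–14:00, 15:00–17:30, 18:15–19:30.
Alice free within 07:30–20:00: 07:45–08:15, 11:00–13:00, 13:45–15:30, 16:15–18:15.
Bob ∩ Aarav: 11:15–11:45, 14:30–15:30.
Bob ∩ Aarav ∩ Grace: 11:15–11:45, 15:00–15:30.
Bob ∩ Aarav ∩ Grace ∩ Alice: 11:15–11:45, 15:00–15:30.
Restricted to 08:45–16:30: 11:15–11:45, 15:00–15:30.
Windows ≥ 90 min: (none).
That's 0 windows.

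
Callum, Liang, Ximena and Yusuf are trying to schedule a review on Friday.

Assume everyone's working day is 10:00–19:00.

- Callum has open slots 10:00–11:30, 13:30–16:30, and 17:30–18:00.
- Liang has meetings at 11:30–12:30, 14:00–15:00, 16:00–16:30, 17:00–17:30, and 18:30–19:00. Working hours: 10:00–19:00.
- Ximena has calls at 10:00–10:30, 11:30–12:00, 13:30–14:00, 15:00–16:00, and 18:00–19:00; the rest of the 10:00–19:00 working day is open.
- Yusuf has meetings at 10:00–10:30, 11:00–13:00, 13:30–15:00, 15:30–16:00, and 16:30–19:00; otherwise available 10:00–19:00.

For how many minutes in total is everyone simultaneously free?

Liang free within 10:00–19:00: 10:00–11:30, 12:30–14:00, 15:00–16:00, 16:30–17:00, 17:30–18:30.
Ximena free within 10:00–19:00: 10:30–11:30, 12:00–13:30, 14:00–15:00, 16:00–18:00.
Yusuf free within 10:00–19:00: 10:30–11:00, 13:00–13:30, 15:00–15:30, 16:00–16:30.
Callum ∩ Liang: 10:00–11:30, 13:30–14:00, 15:00–16:00, 17:30–18:00.
Callum ∩ Liang ∩ Ximena: 10:30–11:30, 17:30–18:00.
Callum ∩ Liang ∩ Ximena ∩ Yusuf: 10:30–11:00.
Total common minutes: 30.

30 minutes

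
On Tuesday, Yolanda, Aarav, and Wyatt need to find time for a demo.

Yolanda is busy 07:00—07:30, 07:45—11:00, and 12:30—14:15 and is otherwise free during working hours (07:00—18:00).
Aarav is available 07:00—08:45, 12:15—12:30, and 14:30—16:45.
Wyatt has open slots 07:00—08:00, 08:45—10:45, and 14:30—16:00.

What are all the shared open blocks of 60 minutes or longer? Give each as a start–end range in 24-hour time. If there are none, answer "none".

Yolanda free within 07:00–18:00: 07:30–07:45, 11:00–12:30, 14:15–18:00.
Yolanda ∩ Aarav: 07:30–07:45, 12:15–12:30, 14:30–16:45.
Yolanda ∩ Aarav ∩ Wyatt: 07:30–07:45, 14:30–16:00.
Windows ≥ 60 min: 14:30–16:00.

14:30–16:00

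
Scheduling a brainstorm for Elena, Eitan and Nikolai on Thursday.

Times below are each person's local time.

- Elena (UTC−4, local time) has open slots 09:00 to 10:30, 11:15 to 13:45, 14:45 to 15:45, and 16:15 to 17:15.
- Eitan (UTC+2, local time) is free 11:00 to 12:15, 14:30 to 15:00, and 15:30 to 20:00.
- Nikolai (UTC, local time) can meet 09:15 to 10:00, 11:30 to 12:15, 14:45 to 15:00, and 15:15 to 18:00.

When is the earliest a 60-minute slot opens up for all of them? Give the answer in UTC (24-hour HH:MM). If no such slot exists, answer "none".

Elena → UTC: 13:00–14:30, 15:15–17:45, 18:45–19:45, 20:15–21:15.
Eitan → UTC: 09:00–10:15, 12:30–13:00, 13:30–18:00.
Nikolai → UTC: 09:15–10:00, 11:30–12:15, 14:45–15:00, 15:15–18:00.
Elena ∩ Eitan: 13:30–14:30, 15:15–17:45.
Elena ∩ Eitan ∩ Nikolai: 15:15–17:45.
Windows ≥ 60 min: 15:15–17:45.
Earliest such window starts at 15:15.

15:15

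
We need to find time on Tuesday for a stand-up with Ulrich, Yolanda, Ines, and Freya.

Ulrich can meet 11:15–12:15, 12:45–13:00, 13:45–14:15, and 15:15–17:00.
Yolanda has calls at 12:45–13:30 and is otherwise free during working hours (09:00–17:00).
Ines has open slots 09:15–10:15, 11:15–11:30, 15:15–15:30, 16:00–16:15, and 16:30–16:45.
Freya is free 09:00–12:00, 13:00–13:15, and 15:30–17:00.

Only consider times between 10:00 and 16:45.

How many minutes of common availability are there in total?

Yolanda free within 09:00–17:00: 09:00–12:45, 13:30–17:00.
Ulrich ∩ Yolanda: 11:15–12:15, 13:45–14:15, 15:15–17:00.
Ulrich ∩ Yolanda ∩ Ines: 11:15–11:30, 15:15–15:30, 16:00–16:15, 16:30–16:45.
Ulrich ∩ Yolanda ∩ Ines ∩ Freya: 11:15–11:30, 16:00–16:15, 16:30–16:45.
Restricted to 10:00–16:45: 11:15–11:30, 16:00–16:15, 16:30–16:45.
Total common minutes: 15 + 15 + 15 = 45.

45 minutes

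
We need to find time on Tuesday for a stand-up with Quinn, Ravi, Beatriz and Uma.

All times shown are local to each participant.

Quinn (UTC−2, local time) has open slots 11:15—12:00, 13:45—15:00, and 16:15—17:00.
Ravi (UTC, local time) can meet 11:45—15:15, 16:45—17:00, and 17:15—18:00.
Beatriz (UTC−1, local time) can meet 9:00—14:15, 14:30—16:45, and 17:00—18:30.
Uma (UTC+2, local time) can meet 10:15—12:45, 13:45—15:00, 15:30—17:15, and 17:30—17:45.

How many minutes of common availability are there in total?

Quinn → UTC: 13:15–14:00, 15:45–17:00, 18:15–19:00.
Ravi → UTC: 11:45–15:15, 16:45–17:00, 17:15–18:00.
Beatriz → UTC: 10:00–15:15, 15:30–17:45, 18:00–19:30.
Uma → UTC: 08:15–10:45, 11:45–13:00, 13:30–15:15, 15:30–15:45.
Quinn ∩ Ravi: 13:15–14:00, 16:45–17:00.
Quinn ∩ Ravi ∩ Beatriz: 13:15–14:00, 16:45–17:00.
Quinn ∩ Ravi ∩ Beatriz ∩ Uma: 13:30–14:00.
Total common minutes: 30.

30 minutes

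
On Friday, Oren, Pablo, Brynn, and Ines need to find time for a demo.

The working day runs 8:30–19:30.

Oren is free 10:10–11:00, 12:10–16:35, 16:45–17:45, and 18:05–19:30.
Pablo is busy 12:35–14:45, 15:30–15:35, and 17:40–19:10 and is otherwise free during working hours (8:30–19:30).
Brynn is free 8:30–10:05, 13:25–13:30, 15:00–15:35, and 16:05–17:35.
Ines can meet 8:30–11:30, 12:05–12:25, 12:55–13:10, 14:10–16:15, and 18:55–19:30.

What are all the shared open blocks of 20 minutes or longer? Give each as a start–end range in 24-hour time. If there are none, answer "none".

Pablo free within 08:30–19:30: 08:30–12:35, 14:45–15:30, 15:35–17:40, 19:10–19:30.
Oren ∩ Pablo: 10:10–11:00, 12:10–12:35, 14:45–15:30, 15:35–16:35, 16:45–17:40, 19:10–19:30.
Oren ∩ Pablo ∩ Brynn: 15:00–15:30, 16:05–16:35, 16:45–17:35.
Oren ∩ Pablo ∩ Brynn ∩ Ines: 15:00–15:30, 16:05–16:15.
Windows ≥ 20 min: 15:00–15:30.

15:00–15:30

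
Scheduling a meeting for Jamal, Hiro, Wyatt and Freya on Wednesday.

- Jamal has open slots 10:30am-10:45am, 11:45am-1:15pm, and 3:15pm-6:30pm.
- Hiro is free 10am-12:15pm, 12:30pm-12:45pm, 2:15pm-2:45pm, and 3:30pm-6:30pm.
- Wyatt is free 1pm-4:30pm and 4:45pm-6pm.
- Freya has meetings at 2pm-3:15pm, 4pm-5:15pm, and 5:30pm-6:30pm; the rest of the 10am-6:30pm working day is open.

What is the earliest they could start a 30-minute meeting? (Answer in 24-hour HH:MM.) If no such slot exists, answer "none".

Freya free within 10:00–18:30: 10:00–14:00, 15:15–16:00, 17:15–17:30.
Jamal ∩ Hiro: 10:30–10:45, 11:45–12:15, 12:30–12:45, 15:30–18:30.
Jamal ∩ Hiro ∩ Wyatt: 15:30–16:30, 16:45–18:00.
Jamal ∩ Hiro ∩ Wyatt ∩ Freya: 15:30–16:00, 17:15–17:30.
Windows ≥ 30 min: 15:30–16:00.
Earliest such window starts at 15:30.

15:30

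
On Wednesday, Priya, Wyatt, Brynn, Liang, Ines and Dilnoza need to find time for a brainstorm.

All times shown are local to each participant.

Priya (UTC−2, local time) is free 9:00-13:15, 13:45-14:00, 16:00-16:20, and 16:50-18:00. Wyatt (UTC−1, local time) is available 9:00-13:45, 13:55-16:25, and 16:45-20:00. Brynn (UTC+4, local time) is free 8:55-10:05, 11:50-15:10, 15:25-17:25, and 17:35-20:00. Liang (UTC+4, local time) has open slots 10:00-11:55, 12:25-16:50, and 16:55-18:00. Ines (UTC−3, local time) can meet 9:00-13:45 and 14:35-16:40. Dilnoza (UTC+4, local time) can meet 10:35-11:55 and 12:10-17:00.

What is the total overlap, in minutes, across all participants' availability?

55 minutes

Priya → UTC: 11:00–15:15, 15:45–16:00, 18:00–18:20, 18:50–20:00.
Wyatt → UTC: 10:00–14:45, 14:55–17:25, 17:45–21:00.
Brynn → UTC: 04:55–06:05, 07:50–11:10, 11:25–13:25, 13:35–16:00.
Liang → UTC: 06:00–07:55, 08:25–12:50, 12:55–14:00.
Ines → UTC: 12:00–16:45, 17:35–19:40.
Dilnoza → UTC: 06:35–07:55, 08:10–13:00.
Priya ∩ Wyatt: 11:00–14:45, 14:55–15:15, 15:45–16:00, 18:00–18:20, 18:50–20:00.
Priya ∩ Wyatt ∩ Brynn: 11:00–11:10, 11:25–13:25, 13:35–14:45, 14:55–15:15, 15:45–16:00.
Priya ∩ Wyatt ∩ Brynn ∩ Liang: 11:00–11:10, 11:25–12:50, 12:55–13:25, 13:35–14:00.
Priya ∩ Wyatt ∩ Brynn ∩ Liang ∩ Ines: 12:00–12:50, 12:55–13:25, 13:35–14:00.
Priya ∩ Wyatt ∩ Brynn ∩ Liang ∩ Ines ∩ Dilnoza: 12:00–12:50, 12:55–13:00.
Total common minutes: 50 + 5 = 55.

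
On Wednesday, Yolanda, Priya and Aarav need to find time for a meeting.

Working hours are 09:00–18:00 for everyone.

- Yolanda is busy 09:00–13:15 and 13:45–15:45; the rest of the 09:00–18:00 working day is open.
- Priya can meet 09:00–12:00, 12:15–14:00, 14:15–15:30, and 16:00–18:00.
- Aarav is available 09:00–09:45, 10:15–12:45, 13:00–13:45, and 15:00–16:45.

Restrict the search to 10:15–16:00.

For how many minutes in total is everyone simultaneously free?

30 minutes

Yolanda free within 09:00–18:00: 13:15–13:45, 15:45–18:00.
Yolanda ∩ Priya: 13:15–13:45, 16:00–18:00.
Yolanda ∩ Priya ∩ Aarav: 13:15–13:45, 16:00–16:45.
Restricted to 10:15–16:00: 13:15–13:45.
Total common minutes: 30.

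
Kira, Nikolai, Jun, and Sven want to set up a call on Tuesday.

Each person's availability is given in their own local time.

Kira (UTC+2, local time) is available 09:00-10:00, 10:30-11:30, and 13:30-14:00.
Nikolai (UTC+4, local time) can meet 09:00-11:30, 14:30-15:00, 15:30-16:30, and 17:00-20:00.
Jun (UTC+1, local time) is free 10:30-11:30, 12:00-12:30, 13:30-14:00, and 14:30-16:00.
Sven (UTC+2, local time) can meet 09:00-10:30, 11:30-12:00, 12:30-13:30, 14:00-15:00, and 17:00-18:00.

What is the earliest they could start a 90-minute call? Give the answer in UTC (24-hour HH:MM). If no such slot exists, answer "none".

none

Kira → UTC: 07:00–08:00, 08:30–09:30, 11:30–12:00.
Nikolai → UTC: 05:00–07:30, 10:30–11:00, 11:30–12:30, 13:00–16:00.
Jun → UTC: 09:30–10:30, 11:00–11:30, 12:30–13:00, 13:30–15:00.
Sven → UTC: 07:00–08:30, 09:30–10:00, 10:30–11:30, 12:00–13:00, 15:00–16:00.
Kira ∩ Nikolai: 07:00–07:30, 11:30–12:00.
Kira ∩ Nikolai ∩ Jun: (none).
Kira ∩ Nikolai ∩ Jun ∩ Sven: (none).
Windows ≥ 90 min: (none).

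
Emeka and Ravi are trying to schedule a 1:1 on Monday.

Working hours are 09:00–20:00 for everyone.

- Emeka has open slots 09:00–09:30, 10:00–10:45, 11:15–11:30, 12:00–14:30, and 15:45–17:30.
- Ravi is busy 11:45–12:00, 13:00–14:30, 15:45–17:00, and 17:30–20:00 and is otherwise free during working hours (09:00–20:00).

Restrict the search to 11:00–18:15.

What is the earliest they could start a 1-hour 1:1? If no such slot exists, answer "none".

Ravi free within 09:00–20:00: 09:00–11:45, 12:00–13:00, 14:30–15:45, 17:00–17:30.
Emeka ∩ Ravi: 09:00–09:30, 10:00–10:45, 11:15–11:30, 12:00–13:00, 17:00–17:30.
Restricted to 11:00–18:15: 11:15–11:30, 12:00–13:00, 17:00–17:30.
Windows ≥ 60 min: 12:00–13:00.
Earliest such window starts at 12:00.

12:00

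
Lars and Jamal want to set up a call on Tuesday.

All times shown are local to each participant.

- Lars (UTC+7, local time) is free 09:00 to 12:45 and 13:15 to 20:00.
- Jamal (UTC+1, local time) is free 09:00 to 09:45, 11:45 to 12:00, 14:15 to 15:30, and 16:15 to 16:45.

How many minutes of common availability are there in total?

60 minutes

Lars → UTC: 02:00–05:45, 06:15–13:00.
Jamal → UTC: 08:00–08:45, 10:45–11:00, 13:15–14:30, 15:15–15:45.
Lars ∩ Jamal: 08:00–08:45, 10:45–11:00.
Total common minutes: 45 + 15 = 60.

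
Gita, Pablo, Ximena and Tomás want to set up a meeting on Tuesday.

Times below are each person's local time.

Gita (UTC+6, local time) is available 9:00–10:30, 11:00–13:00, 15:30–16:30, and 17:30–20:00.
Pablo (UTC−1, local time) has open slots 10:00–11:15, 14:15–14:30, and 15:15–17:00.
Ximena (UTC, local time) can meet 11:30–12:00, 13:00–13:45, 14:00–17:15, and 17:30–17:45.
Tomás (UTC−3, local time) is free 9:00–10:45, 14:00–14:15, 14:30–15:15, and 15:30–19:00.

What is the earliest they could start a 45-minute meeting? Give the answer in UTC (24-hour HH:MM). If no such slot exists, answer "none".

none

Gita → UTC: 03:00–04:30, 05:00–07:00, 09:30–10:30, 11:30–14:00.
Pablo → UTC: 11:00–12:15, 15:15–15:30, 16:15–18:00.
Ximena → UTC: 11:30–12:00, 13:00–13:45, 14:00–17:15, 17:30–17:45.
Tomás → UTC: 12:00–13:45, 17:00–17:15, 17:30–18:15, 18:30–22:00.
Gita ∩ Pablo: 11:30–12:15.
Gita ∩ Pablo ∩ Ximena: 11:30–12:00.
Gita ∩ Pablo ∩ Ximena ∩ Tomás: (none).
Windows ≥ 45 min: (none).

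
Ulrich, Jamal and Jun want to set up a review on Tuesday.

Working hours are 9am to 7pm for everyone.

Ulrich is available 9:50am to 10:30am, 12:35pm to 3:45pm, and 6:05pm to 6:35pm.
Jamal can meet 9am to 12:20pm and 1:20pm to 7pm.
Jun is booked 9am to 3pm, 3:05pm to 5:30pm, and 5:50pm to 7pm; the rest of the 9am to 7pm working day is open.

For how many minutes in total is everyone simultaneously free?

5 minutes

Jun free within 09:00–19:00: 15:00–15:05, 17:30–17:50.
Ulrich ∩ Jamal: 09:50–10:30, 13:20–15:45, 18:05–18:35.
Ulrich ∩ Jamal ∩ Jun: 15:00–15:05.
Total common minutes: 5.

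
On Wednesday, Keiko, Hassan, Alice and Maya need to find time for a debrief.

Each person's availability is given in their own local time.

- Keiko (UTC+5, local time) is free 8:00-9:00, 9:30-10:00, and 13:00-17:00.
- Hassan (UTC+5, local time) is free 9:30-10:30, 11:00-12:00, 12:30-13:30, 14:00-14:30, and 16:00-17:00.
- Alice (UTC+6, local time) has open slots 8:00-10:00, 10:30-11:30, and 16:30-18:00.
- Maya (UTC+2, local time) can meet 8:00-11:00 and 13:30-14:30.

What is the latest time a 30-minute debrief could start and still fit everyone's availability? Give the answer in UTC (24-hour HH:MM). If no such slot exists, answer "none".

Keiko → UTC: 03:00–04:00, 04:30–05:00, 08:00–12:00.
Hassan → UTC: 04:30–05:30, 06:00–07:00, 07:30–08:30, 09:00–09:30, 11:00–12:00.
Alice → UTC: 02:00–04:00, 04:30–05:30, 10:30–12:00.
Maya → UTC: 06:00–09:00, 11:30–12:30.
Keiko ∩ Hassan: 04:30–05:00, 08:00–08:30, 09:00–09:30, 11:00–12:00.
Keiko ∩ Hassan ∩ Alice: 04:30–05:00, 11:00–12:00.
Keiko ∩ Hassan ∩ Alice ∩ Maya: 11:30–12:00.
Windows ≥ 30 min: 11:30–12:00.
Latest start in the last window 11:30–12:00 is 12:00 − 30 min = 11:30.

11:30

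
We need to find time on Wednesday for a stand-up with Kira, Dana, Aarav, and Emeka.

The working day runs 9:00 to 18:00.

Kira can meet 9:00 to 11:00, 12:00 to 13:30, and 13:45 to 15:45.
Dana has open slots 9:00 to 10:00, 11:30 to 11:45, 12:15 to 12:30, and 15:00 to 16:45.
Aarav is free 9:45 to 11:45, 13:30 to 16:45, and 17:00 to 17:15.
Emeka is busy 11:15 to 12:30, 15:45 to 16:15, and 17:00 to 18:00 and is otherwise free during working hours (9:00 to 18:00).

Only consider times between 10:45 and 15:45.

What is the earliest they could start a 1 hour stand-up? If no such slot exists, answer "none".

Emeka free within 09:00–18:00: 09:00–11:15, 12:30–15:45, 16:15–17:00.
Kira ∩ Dana: 09:00–10:00, 12:15–12:30, 15:00–15:45.
Kira ∩ Dana ∩ Aarav: 09:45–10:00, 15:00–15:45.
Kira ∩ Dana ∩ Aarav ∩ Emeka: 09:45–10:00, 15:00–15:45.
Restricted to 10:45–15:45: 15:00–15:45.
Windows ≥ 60 min: (none).

none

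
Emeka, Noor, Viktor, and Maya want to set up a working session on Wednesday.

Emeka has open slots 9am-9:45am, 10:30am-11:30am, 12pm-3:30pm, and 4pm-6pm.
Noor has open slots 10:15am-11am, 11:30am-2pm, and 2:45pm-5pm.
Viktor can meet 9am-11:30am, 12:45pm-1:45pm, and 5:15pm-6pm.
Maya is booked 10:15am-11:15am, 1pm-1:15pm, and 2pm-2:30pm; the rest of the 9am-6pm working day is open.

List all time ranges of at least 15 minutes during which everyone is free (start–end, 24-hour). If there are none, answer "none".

Maya free within 09:00–18:00: 09:00–10:15, 11:15–13:00, 13:15–14:00, 14:30–18:00.
Emeka ∩ Noor: 10:30–11:00, 12:00–14:00, 14:45–15:30, 16:00–17:00.
Emeka ∩ Noor ∩ Viktor: 10:30–11:00, 12:45–13:45.
Emeka ∩ Noor ∩ Viktor ∩ Maya: 12:45–13:00, 13:15–13:45.
Windows ≥ 15 min: 12:45–13:00, 13:15–13:45.

12:45–13:00, 13:15–13:45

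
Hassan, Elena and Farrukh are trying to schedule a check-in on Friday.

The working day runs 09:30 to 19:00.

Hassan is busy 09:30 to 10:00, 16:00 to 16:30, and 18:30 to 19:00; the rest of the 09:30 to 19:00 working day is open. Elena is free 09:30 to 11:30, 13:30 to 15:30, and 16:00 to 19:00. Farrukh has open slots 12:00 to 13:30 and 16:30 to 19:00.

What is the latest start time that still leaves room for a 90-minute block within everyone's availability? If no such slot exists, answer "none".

17:00

Hassan free within 09:30–19:00: 10:00–16:00, 16:30–18:30.
Hassan ∩ Elena: 10:00–11:30, 13:30–15:30, 16:30–18:30.
Hassan ∩ Elena ∩ Farrukh: 16:30–18:30.
Windows ≥ 90 min: 16:30–18:30.
Latest start in the last window 16:30–18:30 is 18:30 − 90 min = 17:00.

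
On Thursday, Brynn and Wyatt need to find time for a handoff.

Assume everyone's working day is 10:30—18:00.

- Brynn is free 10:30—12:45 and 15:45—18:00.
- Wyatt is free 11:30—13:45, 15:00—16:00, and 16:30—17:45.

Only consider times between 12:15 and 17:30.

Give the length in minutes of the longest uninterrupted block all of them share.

60 minutes

Brynn ∩ Wyatt: 11:30–12:45, 15:45–16:00, 16:30–17:45.
Restricted to 12:15–17:30: 12:15–12:45, 15:45–16:00, 16:30–17:30.
Common window lengths: 30, 15, 60 min; longest is 60.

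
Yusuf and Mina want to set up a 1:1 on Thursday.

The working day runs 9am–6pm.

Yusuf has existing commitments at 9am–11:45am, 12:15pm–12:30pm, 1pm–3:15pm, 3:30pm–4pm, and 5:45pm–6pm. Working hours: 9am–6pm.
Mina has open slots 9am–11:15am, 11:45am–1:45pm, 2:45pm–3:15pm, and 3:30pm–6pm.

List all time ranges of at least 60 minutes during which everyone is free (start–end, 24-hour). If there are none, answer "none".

16:00–17:45

Yusuf free within 09:00–18:00: 11:45–12:15, 12:30–13:00, 15:15–15:30, 16:00–17:45.
Yusuf ∩ Mina: 11:45–12:15, 12:30–13:00, 16:00–17:45.
Windows ≥ 60 min: 16:00–17:45.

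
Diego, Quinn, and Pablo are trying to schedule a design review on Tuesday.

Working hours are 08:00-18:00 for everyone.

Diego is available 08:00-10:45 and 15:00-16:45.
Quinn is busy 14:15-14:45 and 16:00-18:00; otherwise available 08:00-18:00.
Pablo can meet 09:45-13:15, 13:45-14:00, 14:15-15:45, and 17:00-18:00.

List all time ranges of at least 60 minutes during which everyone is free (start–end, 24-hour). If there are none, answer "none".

09:45–10:45

Quinn free within 08:00–18:00: 08:00–14:15, 14:45–16:00.
Diego ∩ Quinn: 08:00–10:45, 15:00–16:00.
Diego ∩ Quinn ∩ Pablo: 09:45–10:45, 15:00–15:45.
Windows ≥ 60 min: 09:45–10:45.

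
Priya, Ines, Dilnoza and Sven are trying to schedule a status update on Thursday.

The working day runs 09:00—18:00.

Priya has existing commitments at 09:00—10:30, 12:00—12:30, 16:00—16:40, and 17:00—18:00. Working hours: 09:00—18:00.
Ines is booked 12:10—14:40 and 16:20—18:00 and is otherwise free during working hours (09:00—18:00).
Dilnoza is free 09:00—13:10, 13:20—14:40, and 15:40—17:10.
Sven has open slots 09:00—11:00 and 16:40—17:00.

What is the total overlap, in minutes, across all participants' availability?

30 minutes

Priya free within 09:00–18:00: 10:30–12:00, 12:30–16:00, 16:40–17:00.
Ines free within 09:00–18:00: 09:00–12:10, 14:40–16:20.
Priya ∩ Ines: 10:30–12:00, 14:40–16:00.
Priya ∩ Ines ∩ Dilnoza: 10:30–12:00, 15:40–16:00.
Priya ∩ Ines ∩ Dilnoza ∩ Sven: 10:30–11:00.
Total common minutes: 30.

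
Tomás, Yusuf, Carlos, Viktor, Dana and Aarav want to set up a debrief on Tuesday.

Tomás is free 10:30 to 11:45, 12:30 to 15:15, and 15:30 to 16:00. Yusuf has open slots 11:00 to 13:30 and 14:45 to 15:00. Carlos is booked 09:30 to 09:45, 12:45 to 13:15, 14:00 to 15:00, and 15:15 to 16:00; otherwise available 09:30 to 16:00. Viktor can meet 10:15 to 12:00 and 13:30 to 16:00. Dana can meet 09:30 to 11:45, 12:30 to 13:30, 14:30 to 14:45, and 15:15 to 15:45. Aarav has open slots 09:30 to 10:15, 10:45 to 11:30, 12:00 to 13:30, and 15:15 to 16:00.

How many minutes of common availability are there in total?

Carlos free within 09:30–16:00: 09:45–12:45, 13:15–14:00, 15:00–15:15.
Tomás ∩ Yusuf: 11:00–11:45, 12:30–13:30, 14:45–15:00.
Tomás ∩ Yusuf ∩ Carlos: 11:00–11:45, 12:30–12:45, 13:15–13:30.
Tomás ∩ Yusuf ∩ Carlos ∩ Viktor: 11:00–11:45.
Tomás ∩ Yusuf ∩ Carlos ∩ Viktor ∩ Dana: 11:00–11:45.
Tomás ∩ Yusuf ∩ Carlos ∩ Viktor ∩ Dana ∩ Aarav: 11:00–11:30.
Total common minutes: 30.

30 minutes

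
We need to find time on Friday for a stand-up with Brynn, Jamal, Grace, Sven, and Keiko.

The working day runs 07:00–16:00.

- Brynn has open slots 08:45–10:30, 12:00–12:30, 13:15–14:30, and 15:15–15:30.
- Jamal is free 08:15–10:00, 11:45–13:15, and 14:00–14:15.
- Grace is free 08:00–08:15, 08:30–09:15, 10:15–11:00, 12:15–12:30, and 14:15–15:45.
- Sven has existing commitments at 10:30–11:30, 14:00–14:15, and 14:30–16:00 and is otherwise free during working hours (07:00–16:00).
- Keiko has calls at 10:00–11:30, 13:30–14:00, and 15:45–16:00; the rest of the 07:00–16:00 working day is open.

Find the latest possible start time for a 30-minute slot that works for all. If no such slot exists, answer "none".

08:45

Sven free within 07:00–16:00: 07:00–10:30, 11:30–14:00, 14:15–14:30.
Keiko free within 07:00–16:00: 07:00–10:00, 11:30–13:30, 14:00–15:45.
Brynn ∩ Jamal: 08:45–10:00, 12:00–12:30, 14:00–14:15.
Brynn ∩ Jamal ∩ Grace: 08:45–09:15, 12:15–12:30.
Brynn ∩ Jamal ∩ Grace ∩ Sven: 08:45–09:15, 12:15–12:30.
Brynn ∩ Jamal ∩ Grace ∩ Sven ∩ Keiko: 08:45–09:15, 12:15–12:30.
Windows ≥ 30 min: 08:45–09:15.
Latest start in the last window 08:45–09:15 is 09:15 − 30 min = 08:45.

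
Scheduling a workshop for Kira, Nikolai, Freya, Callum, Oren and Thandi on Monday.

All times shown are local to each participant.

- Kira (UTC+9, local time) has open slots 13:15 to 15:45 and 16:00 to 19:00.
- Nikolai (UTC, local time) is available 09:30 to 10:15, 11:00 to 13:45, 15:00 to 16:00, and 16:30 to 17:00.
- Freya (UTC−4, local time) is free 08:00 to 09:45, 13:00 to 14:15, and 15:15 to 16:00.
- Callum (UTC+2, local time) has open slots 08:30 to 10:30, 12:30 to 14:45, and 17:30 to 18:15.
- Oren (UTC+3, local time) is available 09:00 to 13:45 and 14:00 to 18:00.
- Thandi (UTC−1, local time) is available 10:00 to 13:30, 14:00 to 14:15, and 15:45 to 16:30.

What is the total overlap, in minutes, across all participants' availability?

Kira → UTC: 04:15–06:45, 07:00–10:00.
Nikolai → UTC: 09:30–10:15, 11:00–13:45, 15:00–16:00, 16:30–17:00.
Freya → UTC: 12:00–13:45, 17:00–18:15, 19:15–20:00.
Callum → UTC: 06:30–08:30, 10:30–12:45, 15:30–16:15.
Oren → UTC: 06:00–10:45, 11:00–15:00.
Thandi → UTC: 11:00–14:30, 15:00–15:15, 16:45–17:30.
Kira ∩ Nikolai: 09:30–10:00.
Kira ∩ Nikolai ∩ Freya: (none).
Kira ∩ Nikolai ∩ Freya ∩ Callum: (none).
Kira ∩ Nikolai ∩ Freya ∩ Callum ∩ Oren: (none).
Kira ∩ Nikolai ∩ Freya ∩ Callum ∩ Oren ∩ Thandi: (none).
Total common minutes: 0.

0 minutes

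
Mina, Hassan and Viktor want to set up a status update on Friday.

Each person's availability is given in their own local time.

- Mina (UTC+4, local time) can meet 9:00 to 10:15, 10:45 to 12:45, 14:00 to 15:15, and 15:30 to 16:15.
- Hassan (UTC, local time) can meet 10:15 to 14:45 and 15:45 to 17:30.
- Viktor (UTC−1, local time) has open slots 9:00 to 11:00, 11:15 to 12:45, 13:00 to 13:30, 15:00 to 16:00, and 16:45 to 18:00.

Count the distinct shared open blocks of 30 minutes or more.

Mina → UTC: 05:00–06:15, 06:45–08:45, 10:00–11:15, 11:30–12:15.
Hassan → UTC: 10:15–14:45, 15:45–17:30.
Viktor → UTC: 10:00–12:00, 12:15–13:45, 14:00–14:30, 16:00–17:00, 17:45–19:00.
Mina ∩ Hassan: 10:15–11:15, 11:30–12:15.
Mina ∩ Hassan ∩ Viktor: 10:15–11:15, 11:30–12:00.
Windows ≥ 30 min: 10:15–11:15, 11:30–12:00.
That's 2 windows.

2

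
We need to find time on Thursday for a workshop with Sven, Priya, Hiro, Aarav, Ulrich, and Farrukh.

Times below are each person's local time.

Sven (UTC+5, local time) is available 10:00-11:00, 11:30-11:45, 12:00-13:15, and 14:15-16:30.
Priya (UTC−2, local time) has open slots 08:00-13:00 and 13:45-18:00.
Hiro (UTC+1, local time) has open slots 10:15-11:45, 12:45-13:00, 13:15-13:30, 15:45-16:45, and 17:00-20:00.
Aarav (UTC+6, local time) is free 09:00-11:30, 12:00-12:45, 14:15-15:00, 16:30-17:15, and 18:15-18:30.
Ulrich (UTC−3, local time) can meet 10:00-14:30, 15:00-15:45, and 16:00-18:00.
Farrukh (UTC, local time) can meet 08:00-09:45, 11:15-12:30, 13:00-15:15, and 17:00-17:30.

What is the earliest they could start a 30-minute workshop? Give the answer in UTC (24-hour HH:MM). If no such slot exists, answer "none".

Sven → UTC: 05:00–06:00, 06:30–06:45, 07:00–08:15, 09:15–11:30.
Priya → UTC: 10:00–15:00, 15:45–20:00.
Hiro → UTC: 09:15–10:45, 11:45–12:00, 12:15–12:30, 14:45–15:45, 16:00–19:00.
Aarav → UTC: 03:00–05:30, 06:00–06:45, 08:15–09:00, 10:30–11:15, 12:15–12:30.
Ulrich → UTC: 13:00–17:30, 18:00–18:45, 19:00–21:00.
Farrukh → UTC: 08:00–09:45, 11:15–12:30, 13:00–15:15, 17:00–17:30.
Sven ∩ Priya: 10:00–11:30.
Sven ∩ Priya ∩ Hiro: 10:00–10:45.
Sven ∩ Priya ∩ Hiro ∩ Aarav: 10:30–10:45.
Sven ∩ Priya ∩ Hiro ∩ Aarav ∩ Ulrich: (none).
Sven ∩ Priya ∩ Hiro ∩ Aarav ∩ Ulrich ∩ Farrukh: (none).
Windows ≥ 30 min: (none).

none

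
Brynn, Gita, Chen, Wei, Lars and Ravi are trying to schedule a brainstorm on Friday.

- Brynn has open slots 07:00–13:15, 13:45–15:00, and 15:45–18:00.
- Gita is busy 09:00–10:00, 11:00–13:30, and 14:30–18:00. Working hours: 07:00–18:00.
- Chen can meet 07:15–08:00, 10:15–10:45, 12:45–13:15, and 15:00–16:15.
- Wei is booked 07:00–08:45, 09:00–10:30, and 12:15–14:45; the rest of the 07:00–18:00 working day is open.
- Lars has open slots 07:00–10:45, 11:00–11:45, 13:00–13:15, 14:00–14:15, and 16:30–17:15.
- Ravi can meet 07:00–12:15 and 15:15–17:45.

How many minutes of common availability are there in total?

15 minutes

Gita free within 07:00–18:00: 07:00–09:00, 10:00–11:00, 13:30–14:30.
Wei free within 07:00–18:00: 08:45–09:00, 10:30–12:15, 14:45–18:00.
Brynn ∩ Gita: 07:00–09:00, 10:00–11:00, 13:45–14:30.
Brynn ∩ Gita ∩ Chen: 07:15–08:00, 10:15–10:45.
Brynn ∩ Gita ∩ Chen ∩ Wei: 10:30–10:45.
Brynn ∩ Gita ∩ Chen ∩ Wei ∩ Lars: 10:30–10:45.
Brynn ∩ Gita ∩ Chen ∩ Wei ∩ Lars ∩ Ravi: 10:30–10:45.
Total common minutes: 15.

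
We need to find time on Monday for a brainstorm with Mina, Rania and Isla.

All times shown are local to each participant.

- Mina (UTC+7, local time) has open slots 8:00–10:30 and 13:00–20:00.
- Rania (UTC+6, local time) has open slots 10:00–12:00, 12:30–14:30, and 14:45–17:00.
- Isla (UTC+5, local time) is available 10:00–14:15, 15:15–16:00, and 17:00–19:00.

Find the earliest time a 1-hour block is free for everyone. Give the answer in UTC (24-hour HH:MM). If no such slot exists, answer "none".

Mina → UTC: 01:00–03:30, 06:00–13:00.
Rania → UTC: 04:00–06:00, 06:30–08:30, 08:45–11:00.
Isla → UTC: 05:00–09:15, 10:15–11:00, 12:00–14:00.
Mina ∩ Rania: 06:30–08:30, 08:45–11:00.
Mina ∩ Rania ∩ Isla: 06:30–08:30, 08:45–09:15, 10:15–11:00.
Windows ≥ 60 min: 06:30–08:30.
Earliest such window starts at 06:30.

06:30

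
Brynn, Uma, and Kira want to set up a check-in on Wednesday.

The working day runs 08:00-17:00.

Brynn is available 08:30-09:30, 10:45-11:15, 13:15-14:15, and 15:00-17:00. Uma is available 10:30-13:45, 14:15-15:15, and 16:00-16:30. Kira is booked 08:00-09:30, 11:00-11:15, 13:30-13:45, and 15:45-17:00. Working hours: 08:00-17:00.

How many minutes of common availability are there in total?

45 minutes

Kira free within 08:00–17:00: 09:30–11:00, 11:15–13:30, 13:45–15:45.
Brynn ∩ Uma: 10:45–11:15, 13:15–13:45, 15:00–15:15, 16:00–16:30.
Brynn ∩ Uma ∩ Kira: 10:45–11:00, 13:15–13:30, 15:00–15:15.
Total common minutes: 15 + 15 + 15 = 45.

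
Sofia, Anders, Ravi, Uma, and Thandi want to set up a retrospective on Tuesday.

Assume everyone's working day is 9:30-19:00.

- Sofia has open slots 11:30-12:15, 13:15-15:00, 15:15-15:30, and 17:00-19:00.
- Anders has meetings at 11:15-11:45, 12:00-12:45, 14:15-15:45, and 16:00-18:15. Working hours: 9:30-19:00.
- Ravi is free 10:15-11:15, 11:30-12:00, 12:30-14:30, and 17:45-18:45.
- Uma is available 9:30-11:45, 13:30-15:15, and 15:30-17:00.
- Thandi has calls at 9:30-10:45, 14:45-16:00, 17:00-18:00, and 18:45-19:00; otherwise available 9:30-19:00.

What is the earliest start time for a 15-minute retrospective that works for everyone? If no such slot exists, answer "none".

Anders free within 09:30–19:00: 09:30–11:15, 11:45–12:00, 12:45–14:15, 15:45–16:00, 18:15–19:00.
Thandi free within 09:30–19:00: 10:45–14:45, 16:00–17:00, 18:00–18:45.
Sofia ∩ Anders: 11:45–12:00, 13:15–14:15, 18:15–19:00.
Sofia ∩ Anders ∩ Ravi: 11:45–12:00, 13:15–14:15, 18:15–18:45.
Sofia ∩ Anders ∩ Ravi ∩ Uma: 13:30–14:15.
Sofia ∩ Anders ∩ Ravi ∩ Uma ∩ Thandi: 13:30–14:15.
Windows ≥ 15 min: 13:30–14:15.
Earliest such window starts at 13:30.

13:30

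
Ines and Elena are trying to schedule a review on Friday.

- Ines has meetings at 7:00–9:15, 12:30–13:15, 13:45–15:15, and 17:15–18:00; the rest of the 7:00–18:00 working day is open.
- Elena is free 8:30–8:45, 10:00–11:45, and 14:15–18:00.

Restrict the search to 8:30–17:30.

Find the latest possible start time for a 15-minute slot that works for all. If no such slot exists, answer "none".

17:00

Ines free within 07:00–18:00: 09:15–12:30, 13:15–13:45, 15:15–17:15.
Ines ∩ Elena: 10:00–11:45, 15:15–17:15.
Restricted to 08:30–17:30: 10:00–11:45, 15:15–17:15.
Windows ≥ 15 min: 10:00–11:45, 15:15–17:15.
Latest start in the last window 15:15–17:15 is 17:15 − 15 min = 17:00.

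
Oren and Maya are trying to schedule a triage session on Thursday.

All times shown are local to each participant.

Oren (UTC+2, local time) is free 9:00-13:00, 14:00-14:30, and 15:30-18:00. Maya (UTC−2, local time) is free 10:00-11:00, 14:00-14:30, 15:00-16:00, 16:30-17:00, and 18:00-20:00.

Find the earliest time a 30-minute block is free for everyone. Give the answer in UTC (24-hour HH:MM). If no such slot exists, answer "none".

12:00

Oren → UTC: 07:00–11:00, 12:00–12:30, 13:30–16:00.
Maya → UTC: 12:00–13:00, 16:00–16:30, 17:00–18:00, 18:30–19:00, 20:00–22:00.
Oren ∩ Maya: 12:00–12:30.
Windows ≥ 30 min: 12:00–12:30.
Earliest such window starts at 12:00.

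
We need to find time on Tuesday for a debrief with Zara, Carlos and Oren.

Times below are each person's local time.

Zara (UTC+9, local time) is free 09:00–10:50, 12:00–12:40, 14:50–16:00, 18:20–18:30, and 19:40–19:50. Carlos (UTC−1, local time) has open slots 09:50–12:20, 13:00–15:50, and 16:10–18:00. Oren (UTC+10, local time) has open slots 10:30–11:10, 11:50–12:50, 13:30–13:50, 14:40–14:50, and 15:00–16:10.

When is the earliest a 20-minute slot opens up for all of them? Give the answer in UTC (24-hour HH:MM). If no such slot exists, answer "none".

Zara → UTC: 00:00–01:50, 03:00–03:40, 05:50–07:00, 09:20–09:30, 10:40–10:50.
Carlos → UTC: 10:50–13:20, 14:00–16:50, 17:10–19:00.
Oren → UTC: 00:30–01:10, 01:50–02:50, 03:30–03:50, 04:40–04:50, 05:00–06:10.
Zara ∩ Carlos: (none).
Zara ∩ Carlos ∩ Oren: (none).
Windows ≥ 20 min: (none).

none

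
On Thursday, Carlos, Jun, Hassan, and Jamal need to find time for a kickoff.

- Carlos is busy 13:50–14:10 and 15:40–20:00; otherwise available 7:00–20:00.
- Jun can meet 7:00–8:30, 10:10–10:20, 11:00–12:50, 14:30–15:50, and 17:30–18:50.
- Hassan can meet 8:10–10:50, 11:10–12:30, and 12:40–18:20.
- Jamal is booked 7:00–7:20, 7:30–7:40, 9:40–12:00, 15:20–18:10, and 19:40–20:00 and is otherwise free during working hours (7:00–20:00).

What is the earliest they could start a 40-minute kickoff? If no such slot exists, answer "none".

14:30

Carlos free within 07:00–20:00: 07:00–13:50, 14:10–15:40.
Jamal free within 07:00–20:00: 07:20–07:30, 07:40–09:40, 12:00–15:20, 18:10–19:40.
Carlos ∩ Jun: 07:00–08:30, 10:10–10:20, 11:00–12:50, 14:30–15:40.
Carlos ∩ Jun ∩ Hassan: 08:10–08:30, 10:10–10:20, 11:10–12:30, 12:40–12:50, 14:30–15:40.
Carlos ∩ Jun ∩ Hassan ∩ Jamal: 08:10–08:30, 12:00–12:30, 12:40–12:50, 14:30–15:20.
Windows ≥ 40 min: 14:30–15:20.
Earliest such window starts at 14:30.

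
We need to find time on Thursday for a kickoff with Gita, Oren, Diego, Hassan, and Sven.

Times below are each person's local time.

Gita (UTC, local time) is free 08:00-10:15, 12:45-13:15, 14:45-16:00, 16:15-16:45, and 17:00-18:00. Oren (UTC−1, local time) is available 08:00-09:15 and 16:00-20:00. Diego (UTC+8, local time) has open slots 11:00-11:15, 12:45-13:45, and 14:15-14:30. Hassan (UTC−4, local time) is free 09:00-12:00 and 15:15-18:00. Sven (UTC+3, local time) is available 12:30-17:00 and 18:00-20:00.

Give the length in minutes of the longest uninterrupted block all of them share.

Gita → UTC: 08:00–10:15, 12:45–13:15, 14:45–16:00, 16:15–16:45, 17:00–18:00.
Oren → UTC: 09:00–10:15, 17:00–21:00.
Diego → UTC: 03:00–03:15, 04:45–05:45, 06:15–06:30.
Hassan → UTC: 13:00–16:00, 19:15–22:00.
Sven → UTC: 09:30–14:00, 15:00–17:00.
Gita ∩ Oren: 09:00–10:15, 17:00–18:00.
Gita ∩ Oren ∩ Diego: (none).
Gita ∩ Oren ∩ Diego ∩ Hassan: (none).
Gita ∩ Oren ∩ Diego ∩ Hassan ∩ Sven: (none).
No common window.

0 minutes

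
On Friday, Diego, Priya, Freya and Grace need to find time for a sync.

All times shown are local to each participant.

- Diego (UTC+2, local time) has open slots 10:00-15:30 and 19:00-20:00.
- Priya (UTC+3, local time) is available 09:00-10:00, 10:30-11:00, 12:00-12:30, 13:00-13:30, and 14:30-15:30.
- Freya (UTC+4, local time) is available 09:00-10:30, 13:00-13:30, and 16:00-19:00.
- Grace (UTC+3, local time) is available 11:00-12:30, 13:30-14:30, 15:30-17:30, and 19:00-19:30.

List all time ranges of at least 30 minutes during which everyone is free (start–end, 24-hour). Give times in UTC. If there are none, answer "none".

09:00–09:30

Diego → UTC: 08:00–13:30, 17:00–18:00.
Priya → UTC: 06:00–07:00, 07:30–08:00, 09:00–09:30, 10:00–10:30, 11:30–12:30.
Freya → UTC: 05:00–06:30, 09:00–09:30, 12:00–15:00.
Grace → UTC: 08:00–09:30, 10:30–11:30, 12:30–14:30, 16:00–16:30.
Diego ∩ Priya: 09:00–09:30, 10:00–10:30, 11:30–12:30.
Diego ∩ Priya ∩ Freya: 09:00–09:30, 12:00–12:30.
Diego ∩ Priya ∩ Freya ∩ Grace: 09:00–09:30.
Windows ≥ 30 min: 09:00–09:30.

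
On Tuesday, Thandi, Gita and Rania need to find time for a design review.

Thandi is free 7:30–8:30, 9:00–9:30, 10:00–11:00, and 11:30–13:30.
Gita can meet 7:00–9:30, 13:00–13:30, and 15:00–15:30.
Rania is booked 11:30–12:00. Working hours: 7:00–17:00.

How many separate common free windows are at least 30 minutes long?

3

Rania free within 07:00–17:00: 07:00–11:30, 12:00–17:00.
Thandi ∩ Gita: 07:30–08:30, 09:00–09:30, 13:00–13:30.
Thandi ∩ Gita ∩ Rania: 07:30–08:30, 09:00–09:30, 13:00–13:30.
Windows ≥ 30 min: 07:30–08:30, 09:00–09:30, 13:00–13:30.
That's 3 windows.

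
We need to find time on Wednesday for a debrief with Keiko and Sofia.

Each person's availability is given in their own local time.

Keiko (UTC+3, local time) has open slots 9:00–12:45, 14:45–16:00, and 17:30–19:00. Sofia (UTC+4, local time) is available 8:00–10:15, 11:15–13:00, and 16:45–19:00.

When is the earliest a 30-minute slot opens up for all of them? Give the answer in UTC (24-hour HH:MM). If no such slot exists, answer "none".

Keiko → UTC: 06:00–09:45, 11:45–13:00, 14:30–16:00.
Sofia → UTC: 04:00–06:15, 07:15–09:00, 12:45–15:00.
Keiko ∩ Sofia: 06:00–06:15, 07:15–09:00, 12:45–13:00, 14:30–15:00.
Windows ≥ 30 min: 07:15–09:00, 14:30–15:00.
Earliest such window starts at 07:15.

07:15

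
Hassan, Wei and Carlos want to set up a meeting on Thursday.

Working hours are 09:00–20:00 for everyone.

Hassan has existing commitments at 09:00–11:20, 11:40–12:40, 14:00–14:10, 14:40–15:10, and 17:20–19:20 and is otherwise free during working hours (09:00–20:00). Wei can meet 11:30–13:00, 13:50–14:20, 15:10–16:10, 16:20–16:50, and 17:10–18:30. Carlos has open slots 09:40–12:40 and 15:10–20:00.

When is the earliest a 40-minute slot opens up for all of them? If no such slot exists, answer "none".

15:10

Hassan free within 09:00–20:00: 11:20–11:40, 12:40–14:00, 14:10–14:40, 15:10–17:20, 19:20–20:00.
Hassan ∩ Wei: 11:30–11:40, 12:40–13:00, 13:50–14:00, 14:10–14:20, 15:10–16:10, 16:20–16:50, 17:10–17:20.
Hassan ∩ Wei ∩ Carlos: 11:30–11:40, 15:10–16:10, 16:20–16:50, 17:10–17:20.
Windows ≥ 40 min: 15:10–16:10.
Earliest such window starts at 15:10.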